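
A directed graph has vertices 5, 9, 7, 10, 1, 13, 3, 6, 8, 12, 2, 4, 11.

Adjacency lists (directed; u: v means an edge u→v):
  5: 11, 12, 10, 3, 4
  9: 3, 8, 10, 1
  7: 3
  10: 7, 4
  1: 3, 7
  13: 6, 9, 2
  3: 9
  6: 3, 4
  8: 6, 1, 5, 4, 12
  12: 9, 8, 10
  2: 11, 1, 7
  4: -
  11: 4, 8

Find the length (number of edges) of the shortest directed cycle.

2

For each vertex v, BFS finds the shortest path from v back to v.
The shortest such closed walk is 9 → 3 → 9, length 2.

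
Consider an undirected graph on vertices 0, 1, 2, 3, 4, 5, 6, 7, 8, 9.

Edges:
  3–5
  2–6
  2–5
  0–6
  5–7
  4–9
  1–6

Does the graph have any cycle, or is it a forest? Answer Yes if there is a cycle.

No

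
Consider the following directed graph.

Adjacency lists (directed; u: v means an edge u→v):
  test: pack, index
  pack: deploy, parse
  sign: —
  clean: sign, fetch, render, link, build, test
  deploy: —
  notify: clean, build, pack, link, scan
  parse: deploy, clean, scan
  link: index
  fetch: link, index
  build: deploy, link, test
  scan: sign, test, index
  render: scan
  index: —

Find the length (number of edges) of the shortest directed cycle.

4

For each vertex v, BFS finds the shortest path from v back to v.
The shortest such closed walk is pack → parse → clean → test → pack, length 4.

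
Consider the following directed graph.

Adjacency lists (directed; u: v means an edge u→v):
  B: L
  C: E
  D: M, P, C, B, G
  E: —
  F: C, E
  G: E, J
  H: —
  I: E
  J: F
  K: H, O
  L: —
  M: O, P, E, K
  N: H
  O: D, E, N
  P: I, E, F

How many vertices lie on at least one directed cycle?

A vertex is on a directed cycle iff it belongs to a strongly connected component of size ≥ 2 (or has a self-loop).
The vertices on cycles are {D, K, M, O} — 4 in total.

4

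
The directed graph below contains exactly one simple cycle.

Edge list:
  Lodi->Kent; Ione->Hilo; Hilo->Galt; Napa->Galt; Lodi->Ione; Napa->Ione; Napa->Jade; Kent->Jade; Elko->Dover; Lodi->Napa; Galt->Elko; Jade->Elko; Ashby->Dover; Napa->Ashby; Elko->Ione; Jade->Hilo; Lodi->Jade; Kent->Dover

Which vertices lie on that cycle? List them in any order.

Elko, Galt, Hilo, Ione

DFS with gray/black marking from Elko:
Elko gray
  Ione gray
    Hilo gray
      Galt gray
        Galt→Elko: Elko is gray → back edge
Back edge closes the cycle Elko → Ione → Hilo → Galt → Elko; its vertices are {Elko, Galt, Hilo, Ione}.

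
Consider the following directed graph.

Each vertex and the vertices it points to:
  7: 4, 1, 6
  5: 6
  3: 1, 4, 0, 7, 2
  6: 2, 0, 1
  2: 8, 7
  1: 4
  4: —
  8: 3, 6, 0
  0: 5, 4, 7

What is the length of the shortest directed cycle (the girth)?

3

For each vertex v, BFS finds the shortest path from v back to v.
The shortest such closed walk is 8 → 6 → 2 → 8, length 3.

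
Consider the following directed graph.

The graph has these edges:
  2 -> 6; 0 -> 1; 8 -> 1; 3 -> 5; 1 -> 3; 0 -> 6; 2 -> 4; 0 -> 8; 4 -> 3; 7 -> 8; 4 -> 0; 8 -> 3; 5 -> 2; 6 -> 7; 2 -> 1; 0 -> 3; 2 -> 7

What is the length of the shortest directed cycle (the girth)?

For each vertex v, BFS finds the shortest path from v back to v.
The shortest such closed walk is 5 → 2 → 4 → 3 → 5, length 4.

4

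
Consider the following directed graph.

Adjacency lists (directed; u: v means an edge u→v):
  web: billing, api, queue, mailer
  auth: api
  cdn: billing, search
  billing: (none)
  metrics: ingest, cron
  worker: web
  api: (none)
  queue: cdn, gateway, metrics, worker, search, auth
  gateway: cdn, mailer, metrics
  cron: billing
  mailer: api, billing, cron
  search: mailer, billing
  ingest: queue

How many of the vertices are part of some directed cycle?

6

A vertex is on a directed cycle iff it belongs to a strongly connected component of size ≥ 2 (or has a self-loop).
The vertices on cycles are {web, queue, ingest, worker, gateway, metrics} — 6 in total.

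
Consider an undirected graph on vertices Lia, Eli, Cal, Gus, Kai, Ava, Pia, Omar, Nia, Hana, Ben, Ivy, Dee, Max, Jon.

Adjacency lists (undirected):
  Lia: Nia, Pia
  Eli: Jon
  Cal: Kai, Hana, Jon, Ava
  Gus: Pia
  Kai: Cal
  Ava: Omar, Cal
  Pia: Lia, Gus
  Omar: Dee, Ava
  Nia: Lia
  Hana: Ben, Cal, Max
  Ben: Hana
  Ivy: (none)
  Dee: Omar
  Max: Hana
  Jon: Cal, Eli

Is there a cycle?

No

DFS, tracking each vertex's parent; an edge to a visited non-parent vertex closes a cycle.
Start from Lia:
visit Lia (parent –)
  visit Nia (parent Lia)
    Nia–Lia: parent, skip
  visit Pia (parent Lia)
    Pia–Lia: parent, skip
    visit Gus (parent Pia)
      Gus–Pia: parent, skip
visit Eli (parent –)
  visit Jon (parent Eli)
    visit Cal (parent Jon)
      visit Kai (parent Cal)
        Kai–Cal: parent, skip
      visit Hana (parent Cal)
        visit Ben (parent Hana)
          Ben–Hana: parent, skip
        Hana–Cal: parent, skip
        visit Max (parent Hana)
          Max–Hana: parent, skip
      Cal–Jon: parent, skip
      visit Ava (parent Cal)
        visit Omar (parent Ava)
          visit Dee (parent Omar)
            Dee–Omar: parent, skip
          Omar–Ava: parent, skip
        Ava–Cal: parent, skip
    Jon–Eli: parent, skip
visit Ivy (parent –)
No non-parent visited neighbor found — the graph is a forest.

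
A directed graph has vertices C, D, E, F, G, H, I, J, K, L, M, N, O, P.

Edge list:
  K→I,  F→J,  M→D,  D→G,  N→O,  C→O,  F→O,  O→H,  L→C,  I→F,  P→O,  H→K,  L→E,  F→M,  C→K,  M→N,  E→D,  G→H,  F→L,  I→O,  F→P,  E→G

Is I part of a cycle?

I is on a cycle iff I can reach itself via ≥1 edge.
I → O → H → K → I — yes.

Yes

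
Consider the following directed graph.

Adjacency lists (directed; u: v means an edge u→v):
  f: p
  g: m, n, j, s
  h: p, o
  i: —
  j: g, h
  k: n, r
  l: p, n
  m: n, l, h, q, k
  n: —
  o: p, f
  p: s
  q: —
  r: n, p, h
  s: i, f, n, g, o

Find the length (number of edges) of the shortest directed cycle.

For each vertex v, BFS finds the shortest path from v back to v.
The shortest such closed walk is g → j → g, length 2.

2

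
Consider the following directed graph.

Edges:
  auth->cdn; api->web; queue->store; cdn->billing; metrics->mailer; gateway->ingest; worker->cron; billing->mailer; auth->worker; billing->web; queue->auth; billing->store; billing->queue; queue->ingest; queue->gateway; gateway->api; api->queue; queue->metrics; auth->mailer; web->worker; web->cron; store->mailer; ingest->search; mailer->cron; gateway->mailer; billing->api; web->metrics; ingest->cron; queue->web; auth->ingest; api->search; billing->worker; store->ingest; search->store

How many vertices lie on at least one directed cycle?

A vertex is on a directed cycle iff it belongs to a strongly connected component of size ≥ 2 (or has a self-loop).
The vertices on cycles are {api, cdn, auth, queue, store, ingest, search, billing, gateway} — 9 in total.

9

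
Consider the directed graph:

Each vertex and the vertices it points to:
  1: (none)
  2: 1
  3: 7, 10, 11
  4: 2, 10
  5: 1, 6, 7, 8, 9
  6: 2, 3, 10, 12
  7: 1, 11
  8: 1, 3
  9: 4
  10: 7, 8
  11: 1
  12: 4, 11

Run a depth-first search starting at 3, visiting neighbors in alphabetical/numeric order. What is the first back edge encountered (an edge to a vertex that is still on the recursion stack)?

DFS from 3 (visiting neighbors in alphabetical/numeric order); mark gray on enter, black on exit:
3 gray
  7 gray
    1 gray
    1 black
    11 gray
      11→1: 1 black — skip
    11 black
  7 black
  10 gray
    10→7: 7 black — skip
    8 gray
      8→1: 1 black — skip
      8→3: 3 is gray → back edge
First back edge: 8 → 3.

8→3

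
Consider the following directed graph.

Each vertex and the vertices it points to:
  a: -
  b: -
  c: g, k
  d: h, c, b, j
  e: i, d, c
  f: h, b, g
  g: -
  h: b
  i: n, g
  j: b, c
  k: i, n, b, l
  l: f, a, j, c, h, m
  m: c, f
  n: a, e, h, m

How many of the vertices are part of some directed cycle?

9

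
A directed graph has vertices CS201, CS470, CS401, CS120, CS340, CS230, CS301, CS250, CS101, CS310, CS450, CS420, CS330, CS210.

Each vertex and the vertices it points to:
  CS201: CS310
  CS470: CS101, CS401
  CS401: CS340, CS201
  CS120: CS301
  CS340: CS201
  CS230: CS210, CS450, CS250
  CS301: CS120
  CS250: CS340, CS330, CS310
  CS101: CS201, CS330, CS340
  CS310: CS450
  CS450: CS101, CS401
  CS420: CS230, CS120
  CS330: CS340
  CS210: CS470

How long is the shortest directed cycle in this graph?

For each vertex v, BFS finds the shortest path from v back to v.
The shortest such closed walk is CS120 → CS301 → CS120, length 2.

2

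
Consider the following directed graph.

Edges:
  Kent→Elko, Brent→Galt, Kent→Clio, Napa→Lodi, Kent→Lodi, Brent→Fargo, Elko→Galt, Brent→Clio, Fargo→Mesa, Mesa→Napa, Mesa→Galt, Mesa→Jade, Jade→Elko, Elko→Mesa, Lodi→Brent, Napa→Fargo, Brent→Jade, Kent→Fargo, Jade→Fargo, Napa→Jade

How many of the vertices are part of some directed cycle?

7

A vertex is on a directed cycle iff it belongs to a strongly connected component of size ≥ 2 (or has a self-loop).
The vertices on cycles are {Elko, Jade, Lodi, Mesa, Napa, Brent, Fargo} — 7 in total.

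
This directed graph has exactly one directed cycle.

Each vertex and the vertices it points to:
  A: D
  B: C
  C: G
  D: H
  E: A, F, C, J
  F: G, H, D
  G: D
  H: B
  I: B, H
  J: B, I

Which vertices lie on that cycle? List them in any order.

DFS with gray/black marking from C:
C gray
  G gray
    D gray
      H gray
        B gray
          B→C: C is gray → back edge
Back edge closes the cycle C → G → D → H → B → C; its vertices are {B, C, D, G, H}.

B, C, D, G, H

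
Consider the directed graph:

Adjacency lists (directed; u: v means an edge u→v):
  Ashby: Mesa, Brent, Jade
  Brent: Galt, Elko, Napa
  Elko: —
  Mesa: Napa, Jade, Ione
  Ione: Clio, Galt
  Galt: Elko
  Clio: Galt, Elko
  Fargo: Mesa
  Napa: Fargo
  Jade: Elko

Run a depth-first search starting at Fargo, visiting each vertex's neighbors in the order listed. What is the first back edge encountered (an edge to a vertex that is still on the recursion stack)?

DFS from Fargo (visiting each vertex's neighbors in the order listed); mark gray on enter, black on exit:
Fargo gray
  Mesa gray
    Napa gray
      Napa→Fargo: Fargo is gray → back edge
First back edge: Napa → Fargo.

Napa->Fargo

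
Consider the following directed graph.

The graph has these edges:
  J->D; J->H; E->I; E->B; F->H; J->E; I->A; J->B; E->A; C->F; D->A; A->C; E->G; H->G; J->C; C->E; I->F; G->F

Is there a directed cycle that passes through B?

No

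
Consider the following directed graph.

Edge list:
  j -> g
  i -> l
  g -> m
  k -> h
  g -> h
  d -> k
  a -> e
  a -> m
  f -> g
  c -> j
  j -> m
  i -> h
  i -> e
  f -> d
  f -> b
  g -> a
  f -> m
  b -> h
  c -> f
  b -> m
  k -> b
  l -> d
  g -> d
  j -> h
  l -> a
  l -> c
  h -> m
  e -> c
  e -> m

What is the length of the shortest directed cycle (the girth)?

For each vertex v, BFS finds the shortest path from v back to v.
The shortest such closed walk is c → f → g → a → e → c, length 5.

5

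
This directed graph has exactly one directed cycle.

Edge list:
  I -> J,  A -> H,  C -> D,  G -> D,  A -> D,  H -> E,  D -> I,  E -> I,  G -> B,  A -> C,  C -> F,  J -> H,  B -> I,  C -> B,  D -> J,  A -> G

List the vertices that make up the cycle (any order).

DFS with gray/black marking from H:
H gray
  E gray
    I gray
      J gray
        J→H: H is gray → back edge
Back edge closes the cycle H → E → I → J → H; its vertices are {E, H, I, J}.

E, H, I, J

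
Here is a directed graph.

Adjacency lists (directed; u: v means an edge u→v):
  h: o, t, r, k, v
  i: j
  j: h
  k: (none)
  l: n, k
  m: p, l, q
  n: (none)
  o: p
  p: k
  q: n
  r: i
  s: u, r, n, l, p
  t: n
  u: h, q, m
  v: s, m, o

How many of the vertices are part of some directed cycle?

A vertex is on a directed cycle iff it belongs to a strongly connected component of size ≥ 2 (or has a self-loop).
The vertices on cycles are {h, i, j, r, s, u, v} — 7 in total.

7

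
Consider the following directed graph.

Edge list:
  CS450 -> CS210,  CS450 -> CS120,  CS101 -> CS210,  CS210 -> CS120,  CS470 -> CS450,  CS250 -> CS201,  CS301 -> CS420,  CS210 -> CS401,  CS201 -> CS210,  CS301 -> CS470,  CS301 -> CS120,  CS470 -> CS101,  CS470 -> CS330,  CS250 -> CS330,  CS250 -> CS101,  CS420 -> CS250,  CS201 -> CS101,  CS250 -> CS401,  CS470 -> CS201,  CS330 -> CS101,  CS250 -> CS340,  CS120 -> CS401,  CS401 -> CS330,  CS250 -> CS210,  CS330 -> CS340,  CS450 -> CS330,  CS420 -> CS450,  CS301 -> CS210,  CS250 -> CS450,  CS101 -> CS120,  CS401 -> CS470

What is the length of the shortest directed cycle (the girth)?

4

For each vertex v, BFS finds the shortest path from v back to v.
The shortest such closed walk is CS470 → CS101 → CS120 → CS401 → CS470, length 4.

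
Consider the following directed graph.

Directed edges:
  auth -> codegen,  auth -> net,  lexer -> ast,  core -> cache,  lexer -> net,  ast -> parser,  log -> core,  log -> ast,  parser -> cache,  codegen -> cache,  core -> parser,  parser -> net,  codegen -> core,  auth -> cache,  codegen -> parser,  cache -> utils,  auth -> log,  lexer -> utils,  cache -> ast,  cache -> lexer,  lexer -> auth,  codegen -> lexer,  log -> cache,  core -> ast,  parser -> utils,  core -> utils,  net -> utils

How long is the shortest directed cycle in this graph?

3

For each vertex v, BFS finds the shortest path from v back to v.
The shortest such closed walk is auth → codegen → lexer → auth, length 3.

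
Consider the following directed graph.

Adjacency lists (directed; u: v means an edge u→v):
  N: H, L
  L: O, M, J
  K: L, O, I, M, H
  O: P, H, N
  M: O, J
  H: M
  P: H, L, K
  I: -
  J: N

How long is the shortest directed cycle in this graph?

For each vertex v, BFS finds the shortest path from v back to v.
The shortest such closed walk is K → O → P → K, length 3.

3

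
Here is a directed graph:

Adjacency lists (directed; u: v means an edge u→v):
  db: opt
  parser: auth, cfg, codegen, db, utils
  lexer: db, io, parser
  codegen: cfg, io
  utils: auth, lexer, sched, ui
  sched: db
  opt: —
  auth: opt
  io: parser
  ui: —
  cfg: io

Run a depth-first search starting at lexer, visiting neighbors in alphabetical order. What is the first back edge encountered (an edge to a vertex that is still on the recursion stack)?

cfg→io

DFS from lexer (visiting neighbors in alphabetical order); mark gray on enter, black on exit:
lexer gray
  db gray
    opt gray
    opt black
  db black
  io gray
    parser gray
      auth gray
        auth→opt: opt black — skip
      auth black
      cfg gray
        cfg→io: io is gray → back edge
First back edge: cfg → io.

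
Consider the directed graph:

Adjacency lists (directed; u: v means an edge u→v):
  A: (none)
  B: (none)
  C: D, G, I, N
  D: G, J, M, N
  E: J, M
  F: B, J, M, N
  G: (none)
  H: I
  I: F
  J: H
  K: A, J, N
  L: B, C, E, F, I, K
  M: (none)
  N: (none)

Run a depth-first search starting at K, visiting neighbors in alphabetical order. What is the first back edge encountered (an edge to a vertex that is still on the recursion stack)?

F->J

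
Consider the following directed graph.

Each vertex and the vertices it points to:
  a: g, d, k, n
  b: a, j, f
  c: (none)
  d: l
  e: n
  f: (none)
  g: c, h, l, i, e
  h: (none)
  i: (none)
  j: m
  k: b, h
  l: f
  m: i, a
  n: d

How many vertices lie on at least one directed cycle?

A vertex is on a directed cycle iff it belongs to a strongly connected component of size ≥ 2 (or has a self-loop).
The vertices on cycles are {a, b, j, k, m} — 5 in total.

5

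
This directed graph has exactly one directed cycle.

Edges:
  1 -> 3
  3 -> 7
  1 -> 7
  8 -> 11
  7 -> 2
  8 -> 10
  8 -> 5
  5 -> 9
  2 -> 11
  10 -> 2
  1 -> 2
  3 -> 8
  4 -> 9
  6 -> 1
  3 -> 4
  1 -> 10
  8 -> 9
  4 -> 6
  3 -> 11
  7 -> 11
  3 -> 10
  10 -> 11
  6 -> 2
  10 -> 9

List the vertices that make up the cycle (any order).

DFS with gray/black marking from 3:
3 gray
  10 gray
    11 gray
    11 black
    9 gray
    9 black
    2 gray
      2→11: 11 black — skip
    2 black
  10 black
  7 gray
    7→11: 11 black — skip
    7→2: 2 black — skip
  7 black
  4 gray
    4→9: 9 black — skip
    6 gray
      1 gray
        1→3: 3 is gray → back edge
Back edge closes the cycle 3 → 4 → 6 → 1 → 3; its vertices are {1, 3, 4, 6}.

1, 3, 4, 6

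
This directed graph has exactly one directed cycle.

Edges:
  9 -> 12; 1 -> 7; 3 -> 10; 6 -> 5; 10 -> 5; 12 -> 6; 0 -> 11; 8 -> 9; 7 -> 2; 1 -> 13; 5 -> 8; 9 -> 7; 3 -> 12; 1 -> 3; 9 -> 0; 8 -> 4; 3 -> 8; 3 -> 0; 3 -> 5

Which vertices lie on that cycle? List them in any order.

5, 6, 8, 9, 12

DFS with gray/black marking from 8:
8 gray
  4 gray
  4 black
  9 gray
    7 gray
      2 gray
      2 black
    7 black
    0 gray
      11 gray
      11 black
    0 black
    12 gray
      6 gray
        5 gray
          5→8: 8 is gray → back edge
Back edge closes the cycle 8 → 9 → 12 → 6 → 5 → 8; its vertices are {5, 6, 8, 9, 12}.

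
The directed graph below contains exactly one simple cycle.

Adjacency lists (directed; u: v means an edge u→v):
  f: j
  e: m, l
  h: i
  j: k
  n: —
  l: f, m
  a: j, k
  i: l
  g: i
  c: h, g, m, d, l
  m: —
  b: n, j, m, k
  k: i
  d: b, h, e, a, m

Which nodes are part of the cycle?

f, i, j, k, l

DFS with gray/black marking from i:
i gray
  l gray
    f gray
      j gray
        k gray
          k→i: i is gray → back edge
Back edge closes the cycle i → l → f → j → k → i; its vertices are {f, i, j, k, l}.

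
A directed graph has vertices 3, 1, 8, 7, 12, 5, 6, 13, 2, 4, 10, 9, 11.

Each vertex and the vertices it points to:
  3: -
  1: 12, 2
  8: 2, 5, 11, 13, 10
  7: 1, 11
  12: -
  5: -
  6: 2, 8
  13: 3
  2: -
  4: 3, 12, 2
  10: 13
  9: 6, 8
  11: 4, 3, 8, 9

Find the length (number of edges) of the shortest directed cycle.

For each vertex v, BFS finds the shortest path from v back to v.
The shortest such closed walk is 11 → 8 → 11, length 2.

2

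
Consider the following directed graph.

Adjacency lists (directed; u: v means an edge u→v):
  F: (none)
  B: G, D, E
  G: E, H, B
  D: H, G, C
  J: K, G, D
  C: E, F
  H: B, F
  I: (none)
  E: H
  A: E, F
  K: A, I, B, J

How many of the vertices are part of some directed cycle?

A vertex is on a directed cycle iff it belongs to a strongly connected component of size ≥ 2 (or has a self-loop).
The vertices on cycles are {B, C, D, E, G, H, J, K} — 8 in total.

8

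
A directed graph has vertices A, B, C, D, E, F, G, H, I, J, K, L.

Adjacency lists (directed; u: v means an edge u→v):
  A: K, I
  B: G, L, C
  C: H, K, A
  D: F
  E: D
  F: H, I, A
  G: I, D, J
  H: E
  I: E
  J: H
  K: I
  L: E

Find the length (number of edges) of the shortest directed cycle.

For each vertex v, BFS finds the shortest path from v back to v.
The shortest such closed walk is D → F → H → E → D, length 4.

4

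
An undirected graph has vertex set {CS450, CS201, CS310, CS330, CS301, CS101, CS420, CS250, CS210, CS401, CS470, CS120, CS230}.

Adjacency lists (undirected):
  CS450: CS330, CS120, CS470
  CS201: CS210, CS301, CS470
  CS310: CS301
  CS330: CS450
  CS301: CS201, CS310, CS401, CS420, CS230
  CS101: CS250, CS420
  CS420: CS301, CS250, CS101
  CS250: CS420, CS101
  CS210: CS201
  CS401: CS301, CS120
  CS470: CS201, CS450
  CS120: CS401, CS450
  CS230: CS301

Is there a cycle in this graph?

Yes

DFS, tracking each vertex's parent; an edge to a visited non-parent vertex closes a cycle.
Start from CS120:
visit CS120 (parent –)
  visit CS401 (parent CS120)
    visit CS301 (parent CS401)
      visit CS201 (parent CS301)
        visit CS210 (parent CS201)
          CS210–CS201: parent, skip
        CS201–CS301: parent, skip
        visit CS470 (parent CS201)
          CS470–CS201: parent, skip
          visit CS450 (parent CS470)
            visit CS330 (parent CS450)
              CS330–CS450: parent, skip
            CS450–CS120: CS120 visited and ≠ parent → cycle
Cycle: CS120 – CS401 – CS301 – CS201 – CS470 – CS450 – CS120.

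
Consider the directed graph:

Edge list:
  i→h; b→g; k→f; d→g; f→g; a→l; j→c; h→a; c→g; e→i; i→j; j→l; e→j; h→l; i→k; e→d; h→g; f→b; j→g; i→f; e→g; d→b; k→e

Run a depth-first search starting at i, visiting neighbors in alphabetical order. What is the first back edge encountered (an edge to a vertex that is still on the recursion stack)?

DFS from i (visiting neighbors in alphabetical order); mark gray on enter, black on exit:
i gray
  f gray
    b gray
      g gray
      g black
    b black
    f→g: g black — skip
  f black
  h gray
    a gray
      l gray
      l black
    a black
    h→g: g black — skip
    h→l: l black — skip
  h black
  j gray
    c gray
      c→g: g black — skip
    c black
    j→g: g black — skip
    j→l: l black — skip
  j black
  k gray
    e gray
      d gray
        d→b: b black — skip
        d→g: g black — skip
      d black
      e→g: g black — skip
      e→i: i is gray → back edge
First back edge: e → i.

e→i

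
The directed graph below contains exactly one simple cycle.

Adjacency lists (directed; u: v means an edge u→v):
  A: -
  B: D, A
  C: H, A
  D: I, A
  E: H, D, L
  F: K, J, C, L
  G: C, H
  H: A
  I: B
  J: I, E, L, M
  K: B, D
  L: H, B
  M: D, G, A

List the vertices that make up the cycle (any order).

B, D, I

DFS with gray/black marking from I:
I gray
  B gray
    D gray
      D→I: I is gray → back edge
Back edge closes the cycle I → B → D → I; its vertices are {B, D, I}.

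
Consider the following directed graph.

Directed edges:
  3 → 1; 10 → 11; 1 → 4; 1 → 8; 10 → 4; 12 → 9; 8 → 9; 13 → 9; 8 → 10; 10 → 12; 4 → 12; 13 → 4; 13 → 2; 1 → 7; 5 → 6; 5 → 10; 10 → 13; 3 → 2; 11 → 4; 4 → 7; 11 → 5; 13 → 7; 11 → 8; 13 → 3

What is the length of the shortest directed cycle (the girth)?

For each vertex v, BFS finds the shortest path from v back to v.
The shortest such closed walk is 5 → 10 → 11 → 5, length 3.

3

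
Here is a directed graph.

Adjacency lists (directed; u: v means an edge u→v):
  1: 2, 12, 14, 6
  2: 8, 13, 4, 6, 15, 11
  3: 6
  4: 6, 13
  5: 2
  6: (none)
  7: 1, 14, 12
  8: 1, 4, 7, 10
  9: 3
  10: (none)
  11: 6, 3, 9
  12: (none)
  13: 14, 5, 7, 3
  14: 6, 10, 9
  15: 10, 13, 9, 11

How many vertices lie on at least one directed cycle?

8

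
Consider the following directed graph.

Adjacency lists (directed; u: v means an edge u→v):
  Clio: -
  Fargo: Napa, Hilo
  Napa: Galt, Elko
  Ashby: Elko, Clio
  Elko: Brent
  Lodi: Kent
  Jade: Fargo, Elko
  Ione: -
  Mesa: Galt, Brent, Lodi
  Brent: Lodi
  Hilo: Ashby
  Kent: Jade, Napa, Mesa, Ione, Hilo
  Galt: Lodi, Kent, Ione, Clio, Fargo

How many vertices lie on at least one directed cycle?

11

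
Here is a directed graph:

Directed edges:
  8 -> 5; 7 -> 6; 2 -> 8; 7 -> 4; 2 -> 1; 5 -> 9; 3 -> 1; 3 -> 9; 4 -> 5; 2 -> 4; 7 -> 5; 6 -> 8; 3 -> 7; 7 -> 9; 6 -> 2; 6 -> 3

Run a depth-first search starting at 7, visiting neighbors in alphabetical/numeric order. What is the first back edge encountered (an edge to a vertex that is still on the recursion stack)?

3→7

DFS from 7 (visiting neighbors in alphabetical/numeric order); mark gray on enter, black on exit:
7 gray
  4 gray
    5 gray
      9 gray
      9 black
    5 black
  4 black
  7→5: 5 black — skip
  6 gray
    2 gray
      1 gray
      1 black
      2→4: 4 black — skip
      8 gray
        8→5: 5 black — skip
      8 black
    2 black
    3 gray
      3→1: 1 black — skip
      3→7: 7 is gray → back edge
First back edge: 3 → 7.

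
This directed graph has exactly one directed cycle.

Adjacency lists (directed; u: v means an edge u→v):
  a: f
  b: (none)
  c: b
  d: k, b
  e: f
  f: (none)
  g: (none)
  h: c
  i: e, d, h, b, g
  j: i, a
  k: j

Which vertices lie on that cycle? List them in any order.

DFS with gray/black marking from i:
i gray
  e gray
    f gray
    f black
  e black
  d gray
    k gray
      j gray
        j→i: i is gray → back edge
Back edge closes the cycle i → d → k → j → i; its vertices are {d, i, j, k}.

d, i, j, k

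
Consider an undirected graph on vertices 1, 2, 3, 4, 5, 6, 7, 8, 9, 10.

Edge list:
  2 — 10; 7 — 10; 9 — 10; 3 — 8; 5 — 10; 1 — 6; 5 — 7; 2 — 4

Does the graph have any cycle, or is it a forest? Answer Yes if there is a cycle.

Yes

DFS, tracking each vertex's parent; an edge to a visited non-parent vertex closes a cycle.
Start from 9:
visit 9 (parent –)
  visit 10 (parent 9)
    visit 5 (parent 10)
      visit 7 (parent 5)
        7–5: parent, skip
        7–10: 10 visited and ≠ parent → cycle
Cycle: 10 – 5 – 7 – 10.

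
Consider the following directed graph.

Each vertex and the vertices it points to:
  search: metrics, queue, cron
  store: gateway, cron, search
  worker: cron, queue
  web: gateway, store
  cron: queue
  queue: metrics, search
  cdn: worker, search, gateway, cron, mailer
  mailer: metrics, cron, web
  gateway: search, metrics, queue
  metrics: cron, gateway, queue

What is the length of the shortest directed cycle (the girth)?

2

For each vertex v, BFS finds the shortest path from v back to v.
The shortest such closed walk is gateway → metrics → gateway, length 2.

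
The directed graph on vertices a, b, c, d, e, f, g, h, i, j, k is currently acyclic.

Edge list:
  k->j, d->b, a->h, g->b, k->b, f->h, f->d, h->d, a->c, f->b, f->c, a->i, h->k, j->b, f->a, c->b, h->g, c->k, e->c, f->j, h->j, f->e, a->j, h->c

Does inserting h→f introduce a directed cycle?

Adding h→f creates a cycle iff f can already reach h.
Path from f: f → h.
So f → … → h → f is a cycle.

Yes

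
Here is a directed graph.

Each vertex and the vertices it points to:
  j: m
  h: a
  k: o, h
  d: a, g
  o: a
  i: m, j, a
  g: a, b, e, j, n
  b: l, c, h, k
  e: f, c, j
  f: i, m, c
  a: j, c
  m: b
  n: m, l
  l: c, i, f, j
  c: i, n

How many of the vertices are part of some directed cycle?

12

A vertex is on a directed cycle iff it belongs to a strongly connected component of size ≥ 2 (or has a self-loop).
The vertices on cycles are {a, b, c, f, h, i, j, k, l, m, n, o} — 12 in total.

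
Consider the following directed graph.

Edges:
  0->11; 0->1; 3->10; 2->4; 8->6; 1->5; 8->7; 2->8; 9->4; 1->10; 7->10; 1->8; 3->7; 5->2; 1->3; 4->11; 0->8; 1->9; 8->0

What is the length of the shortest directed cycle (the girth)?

For each vertex v, BFS finds the shortest path from v back to v.
The shortest such closed walk is 8 → 0 → 8, length 2.

2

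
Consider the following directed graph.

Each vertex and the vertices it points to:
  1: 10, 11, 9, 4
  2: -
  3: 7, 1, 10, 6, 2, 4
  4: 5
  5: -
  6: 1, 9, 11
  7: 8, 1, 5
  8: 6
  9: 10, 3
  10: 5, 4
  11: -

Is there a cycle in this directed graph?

Yes

DFS with white/gray/black marking, starting from 8:
8 gray
  6 gray
    1 gray
      10 gray
        5 gray
        5 black
        4 gray
          4→5: 5 black — skip
        4 black
      10 black
      11 gray
      11 black
      9 gray
        9→10: 10 black — skip
        3 gray
          7 gray
            7→8: 8 is gray → back edge
Back edge found, so a cycle exists: 8 → 6 → 1 → 9 → 3 → 7 → 8.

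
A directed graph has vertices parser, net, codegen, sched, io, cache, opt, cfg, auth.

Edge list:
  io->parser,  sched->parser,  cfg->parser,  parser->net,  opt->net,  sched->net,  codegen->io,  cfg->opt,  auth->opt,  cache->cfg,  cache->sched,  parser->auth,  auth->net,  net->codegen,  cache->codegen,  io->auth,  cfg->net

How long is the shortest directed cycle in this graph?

4

For each vertex v, BFS finds the shortest path from v back to v.
The shortest such closed walk is codegen → io → parser → net → codegen, length 4.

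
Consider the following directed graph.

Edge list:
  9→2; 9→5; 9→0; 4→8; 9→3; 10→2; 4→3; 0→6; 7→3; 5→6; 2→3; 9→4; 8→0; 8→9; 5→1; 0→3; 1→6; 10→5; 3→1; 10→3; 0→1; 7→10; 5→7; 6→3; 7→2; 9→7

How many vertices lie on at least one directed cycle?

9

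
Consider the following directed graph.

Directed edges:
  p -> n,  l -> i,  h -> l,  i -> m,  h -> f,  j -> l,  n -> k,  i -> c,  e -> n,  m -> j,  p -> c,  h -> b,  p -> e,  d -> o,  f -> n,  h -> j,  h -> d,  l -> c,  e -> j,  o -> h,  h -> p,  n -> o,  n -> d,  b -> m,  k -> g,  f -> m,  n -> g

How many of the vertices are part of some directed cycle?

A vertex is on a directed cycle iff it belongs to a strongly connected component of size ≥ 2 (or has a self-loop).
The vertices on cycles are {d, e, f, h, i, j, l, m, n, o, p} — 11 in total.

11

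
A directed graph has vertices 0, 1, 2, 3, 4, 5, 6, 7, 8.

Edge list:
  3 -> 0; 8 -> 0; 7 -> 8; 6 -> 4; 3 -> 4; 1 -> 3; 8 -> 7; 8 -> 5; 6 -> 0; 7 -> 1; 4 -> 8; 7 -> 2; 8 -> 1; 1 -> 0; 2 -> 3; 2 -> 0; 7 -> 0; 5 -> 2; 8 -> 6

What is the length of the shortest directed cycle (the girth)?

For each vertex v, BFS finds the shortest path from v back to v.
The shortest such closed walk is 8 → 7 → 8, length 2.

2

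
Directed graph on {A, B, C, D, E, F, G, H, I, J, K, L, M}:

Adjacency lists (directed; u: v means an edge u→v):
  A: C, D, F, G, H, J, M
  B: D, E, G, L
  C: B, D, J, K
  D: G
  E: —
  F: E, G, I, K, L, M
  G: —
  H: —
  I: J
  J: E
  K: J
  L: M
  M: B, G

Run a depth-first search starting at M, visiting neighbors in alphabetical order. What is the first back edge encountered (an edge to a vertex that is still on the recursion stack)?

DFS from M (visiting neighbors in alphabetical order); mark gray on enter, black on exit:
M gray
  B gray
    D gray
      G gray
      G black
    D black
    E gray
    E black
    B→G: G black — skip
    L gray
      L→M: M is gray → back edge
First back edge: L → M.

L->M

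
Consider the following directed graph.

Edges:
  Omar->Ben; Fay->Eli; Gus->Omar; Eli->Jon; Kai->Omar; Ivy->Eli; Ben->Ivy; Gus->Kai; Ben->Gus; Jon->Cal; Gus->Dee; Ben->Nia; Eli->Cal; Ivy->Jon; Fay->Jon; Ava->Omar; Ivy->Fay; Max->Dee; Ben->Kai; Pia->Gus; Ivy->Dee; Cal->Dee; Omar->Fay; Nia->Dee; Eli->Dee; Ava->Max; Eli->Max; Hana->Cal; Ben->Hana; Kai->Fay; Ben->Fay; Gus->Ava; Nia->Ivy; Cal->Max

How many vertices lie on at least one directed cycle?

5

A vertex is on a directed cycle iff it belongs to a strongly connected component of size ≥ 2 (or has a self-loop).
The vertices on cycles are {Ava, Ben, Gus, Kai, Omar} — 5 in total.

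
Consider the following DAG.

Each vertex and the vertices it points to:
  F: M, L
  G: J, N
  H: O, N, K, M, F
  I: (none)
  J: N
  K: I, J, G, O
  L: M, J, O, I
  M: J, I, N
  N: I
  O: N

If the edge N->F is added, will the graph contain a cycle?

Yes

Adding N→F creates a cycle iff F can already reach N.
Path from F: F → M → N.
So F → … → N → F is a cycle.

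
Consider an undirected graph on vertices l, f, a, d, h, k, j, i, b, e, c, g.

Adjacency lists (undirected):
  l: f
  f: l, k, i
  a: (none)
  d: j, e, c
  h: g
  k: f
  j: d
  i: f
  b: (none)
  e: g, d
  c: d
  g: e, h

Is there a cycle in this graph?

DFS, tracking each vertex's parent; an edge to a visited non-parent vertex closes a cycle.
Start from g:
visit g (parent –)
  visit e (parent g)
    e–g: parent, skip
    visit d (parent e)
      visit j (parent d)
        j–d: parent, skip
      d–e: parent, skip
      visit c (parent d)
        c–d: parent, skip
  visit h (parent g)
    h–g: parent, skip
visit l (parent –)
  visit f (parent l)
    f–l: parent, skip
    visit k (parent f)
      k–f: parent, skip
    visit i (parent f)
      i–f: parent, skip
visit a (parent –)
visit b (parent –)
No non-parent visited neighbor found — the graph is a forest.

No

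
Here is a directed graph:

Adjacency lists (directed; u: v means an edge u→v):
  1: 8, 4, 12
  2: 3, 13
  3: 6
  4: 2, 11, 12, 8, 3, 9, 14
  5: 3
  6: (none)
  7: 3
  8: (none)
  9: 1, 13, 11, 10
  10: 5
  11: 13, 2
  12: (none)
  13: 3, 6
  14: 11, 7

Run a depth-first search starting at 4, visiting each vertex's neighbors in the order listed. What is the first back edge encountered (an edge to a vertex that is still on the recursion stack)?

1→4

DFS from 4 (visiting each vertex's neighbors in the order listed); mark gray on enter, black on exit:
4 gray
  2 gray
    3 gray
      6 gray
      6 black
    3 black
    13 gray
      13→3: 3 black — skip
      13→6: 6 black — skip
    13 black
  2 black
  11 gray
    11→13: 13 black — skip
    11→2: 2 black — skip
  11 black
  12 gray
  12 black
  8 gray
  8 black
  4→3: 3 black — skip
  9 gray
    1 gray
      1→8: 8 black — skip
      1→4: 4 is gray → back edge
First back edge: 1 → 4.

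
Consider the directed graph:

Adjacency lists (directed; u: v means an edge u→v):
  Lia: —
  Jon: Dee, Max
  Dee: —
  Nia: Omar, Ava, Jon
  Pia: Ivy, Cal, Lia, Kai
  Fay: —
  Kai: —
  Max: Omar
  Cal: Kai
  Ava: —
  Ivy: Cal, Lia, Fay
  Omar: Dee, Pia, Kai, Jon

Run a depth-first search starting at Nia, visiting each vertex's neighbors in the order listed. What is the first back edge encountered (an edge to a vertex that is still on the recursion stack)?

Max->Omar

DFS from Nia (visiting each vertex's neighbors in the order listed); mark gray on enter, black on exit:
Nia gray
  Omar gray
    Dee gray
    Dee black
    Pia gray
      Ivy gray
        Cal gray
          Kai gray
          Kai black
        Cal black
        Lia gray
        Lia black
        Fay gray
        Fay black
      Ivy black
      Pia→Cal: Cal black — skip
      Pia→Lia: Lia black — skip
      Pia→Kai: Kai black — skip
    Pia black
    Omar→Kai: Kai black — skip
    Jon gray
      Jon→Dee: Dee black — skip
      Max gray
        Max→Omar: Omar is gray → back edge
First back edge: Max → Omar.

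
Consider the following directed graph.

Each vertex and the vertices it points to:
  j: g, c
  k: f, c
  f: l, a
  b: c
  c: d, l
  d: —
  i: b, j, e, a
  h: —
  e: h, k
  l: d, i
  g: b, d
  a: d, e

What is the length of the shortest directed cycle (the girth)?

For each vertex v, BFS finds the shortest path from v back to v.
The shortest such closed walk is i → j → c → l → i, length 4.

4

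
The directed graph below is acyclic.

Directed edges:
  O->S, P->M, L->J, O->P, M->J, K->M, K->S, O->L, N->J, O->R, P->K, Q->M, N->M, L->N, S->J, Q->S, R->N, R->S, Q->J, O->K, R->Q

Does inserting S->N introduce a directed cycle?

No

Adding S→N creates a cycle iff N can already reach S.
Explore from N: no path reaches S. The graph stays acyclic.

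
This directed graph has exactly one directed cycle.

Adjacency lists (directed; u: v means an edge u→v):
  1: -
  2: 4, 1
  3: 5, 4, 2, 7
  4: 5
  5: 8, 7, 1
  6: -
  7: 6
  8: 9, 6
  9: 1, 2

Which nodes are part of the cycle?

2, 4, 5, 8, 9

DFS with gray/black marking from 5:
5 gray
  8 gray
    9 gray
      1 gray
      1 black
      2 gray
        4 gray
          4→5: 5 is gray → back edge
Back edge closes the cycle 5 → 8 → 9 → 2 → 4 → 5; its vertices are {2, 4, 5, 8, 9}.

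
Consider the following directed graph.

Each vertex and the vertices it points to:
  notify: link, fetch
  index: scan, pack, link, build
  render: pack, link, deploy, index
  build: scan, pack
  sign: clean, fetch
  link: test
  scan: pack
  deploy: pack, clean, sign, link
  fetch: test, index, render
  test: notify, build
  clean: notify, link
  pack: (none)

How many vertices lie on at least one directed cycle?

A vertex is on a directed cycle iff it belongs to a strongly connected component of size ≥ 2 (or has a self-loop).
The vertices on cycles are {link, sign, test, clean, fetch, index, deploy, notify, render} — 9 in total.

9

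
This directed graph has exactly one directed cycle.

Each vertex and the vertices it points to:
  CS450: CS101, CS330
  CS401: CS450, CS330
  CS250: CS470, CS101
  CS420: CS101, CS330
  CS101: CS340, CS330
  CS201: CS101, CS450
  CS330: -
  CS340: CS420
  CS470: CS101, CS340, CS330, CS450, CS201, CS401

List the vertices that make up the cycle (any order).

CS101, CS340, CS420

DFS with gray/black marking from CS340:
CS340 gray
  CS420 gray
    CS101 gray
      CS101→CS340: CS340 is gray → back edge
Back edge closes the cycle CS340 → CS420 → CS101 → CS340; its vertices are {CS101, CS340, CS420}.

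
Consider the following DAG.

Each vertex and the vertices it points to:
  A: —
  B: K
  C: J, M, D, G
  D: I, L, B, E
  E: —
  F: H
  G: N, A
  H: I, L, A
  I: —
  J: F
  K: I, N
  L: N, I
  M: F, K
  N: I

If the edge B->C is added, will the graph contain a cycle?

Yes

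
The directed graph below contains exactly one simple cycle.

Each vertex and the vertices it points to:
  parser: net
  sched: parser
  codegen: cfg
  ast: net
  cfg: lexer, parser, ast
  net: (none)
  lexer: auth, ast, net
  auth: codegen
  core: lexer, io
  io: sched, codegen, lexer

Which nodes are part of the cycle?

DFS with gray/black marking from codegen:
codegen gray
  cfg gray
    lexer gray
      auth gray
        auth→codegen: codegen is gray → back edge
Back edge closes the cycle codegen → cfg → lexer → auth → codegen; its vertices are {cfg, auth, lexer, codegen}.

cfg, auth, lexer, codegen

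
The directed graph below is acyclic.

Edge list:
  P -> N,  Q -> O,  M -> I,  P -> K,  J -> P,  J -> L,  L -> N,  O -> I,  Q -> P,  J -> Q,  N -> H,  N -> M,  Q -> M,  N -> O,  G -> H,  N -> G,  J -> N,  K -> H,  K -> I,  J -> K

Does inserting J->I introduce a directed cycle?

No

Adding J→I creates a cycle iff I can already reach J.
Explore from I: no path reaches J. The graph stays acyclic.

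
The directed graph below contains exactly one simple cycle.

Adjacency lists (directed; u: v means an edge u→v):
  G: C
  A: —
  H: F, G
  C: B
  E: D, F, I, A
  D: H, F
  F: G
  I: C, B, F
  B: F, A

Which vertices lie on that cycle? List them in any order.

DFS with gray/black marking from C:
C gray
  B gray
    F gray
      G gray
        G→C: C is gray → back edge
Back edge closes the cycle C → B → F → G → C; its vertices are {B, C, F, G}.

B, C, F, G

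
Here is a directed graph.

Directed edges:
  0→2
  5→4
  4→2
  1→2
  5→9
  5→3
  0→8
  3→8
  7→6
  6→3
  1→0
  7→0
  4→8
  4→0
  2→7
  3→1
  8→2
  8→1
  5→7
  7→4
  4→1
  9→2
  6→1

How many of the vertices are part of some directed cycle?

8

A vertex is on a directed cycle iff it belongs to a strongly connected component of size ≥ 2 (or has a self-loop).
The vertices on cycles are {0, 1, 2, 3, 4, 6, 7, 8} — 8 in total.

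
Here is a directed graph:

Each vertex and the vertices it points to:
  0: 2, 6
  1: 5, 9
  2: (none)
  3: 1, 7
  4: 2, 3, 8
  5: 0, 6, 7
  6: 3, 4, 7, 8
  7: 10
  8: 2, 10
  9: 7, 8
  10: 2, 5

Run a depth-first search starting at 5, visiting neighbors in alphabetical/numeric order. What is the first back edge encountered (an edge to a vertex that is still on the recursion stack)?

1->5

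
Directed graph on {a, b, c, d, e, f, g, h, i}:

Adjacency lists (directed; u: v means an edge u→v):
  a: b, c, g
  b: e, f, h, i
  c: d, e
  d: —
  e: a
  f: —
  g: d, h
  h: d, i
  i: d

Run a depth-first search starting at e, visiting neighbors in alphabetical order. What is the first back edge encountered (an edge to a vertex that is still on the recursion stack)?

b→e

DFS from e (visiting neighbors in alphabetical order); mark gray on enter, black on exit:
e gray
  a gray
    b gray
      b→e: e is gray → back edge
First back edge: b → e.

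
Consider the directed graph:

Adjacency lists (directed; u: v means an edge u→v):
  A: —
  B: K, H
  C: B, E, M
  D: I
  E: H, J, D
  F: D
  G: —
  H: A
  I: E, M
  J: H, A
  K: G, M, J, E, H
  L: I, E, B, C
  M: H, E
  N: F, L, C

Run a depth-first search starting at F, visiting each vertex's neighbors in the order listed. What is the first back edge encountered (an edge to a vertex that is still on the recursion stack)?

E->D

DFS from F (visiting each vertex's neighbors in the order listed); mark gray on enter, black on exit:
F gray
  D gray
    I gray
      E gray
        H gray
          A gray
          A black
        H black
        J gray
          J→H: H black — skip
          J→A: A black — skip
        J black
        E→D: D is gray → back edge
First back edge: E → D.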